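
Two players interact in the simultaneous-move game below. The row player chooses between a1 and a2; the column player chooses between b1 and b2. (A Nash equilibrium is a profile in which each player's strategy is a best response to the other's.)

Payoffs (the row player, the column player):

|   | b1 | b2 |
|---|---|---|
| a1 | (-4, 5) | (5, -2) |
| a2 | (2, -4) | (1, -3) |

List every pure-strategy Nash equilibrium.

none

(a1, b1): the row player prefers a2 (2 > -4) — not an equilibrium.
(a1, b2): the column player prefers b1 (5 > -2) — not an equilibrium.
(a2, b1): the column player prefers b2 (-3 > -4) — not an equilibrium.
(a2, b2): the row player prefers a1 (5 > 1) — not an equilibrium.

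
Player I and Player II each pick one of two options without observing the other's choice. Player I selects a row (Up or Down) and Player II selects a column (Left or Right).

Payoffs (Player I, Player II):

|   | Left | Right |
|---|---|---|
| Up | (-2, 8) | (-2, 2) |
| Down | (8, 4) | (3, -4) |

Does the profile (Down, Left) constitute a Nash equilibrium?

Yes

At (Down, Left), Player I earns 8; switching to Up would give -2, so Player I has no profitable deviation.
Player II earns 4; switching to Right would give -4, so Player II has no profitable deviation.
Neither player can gain by a unilateral deviation, so this profile is a Nash equilibrium.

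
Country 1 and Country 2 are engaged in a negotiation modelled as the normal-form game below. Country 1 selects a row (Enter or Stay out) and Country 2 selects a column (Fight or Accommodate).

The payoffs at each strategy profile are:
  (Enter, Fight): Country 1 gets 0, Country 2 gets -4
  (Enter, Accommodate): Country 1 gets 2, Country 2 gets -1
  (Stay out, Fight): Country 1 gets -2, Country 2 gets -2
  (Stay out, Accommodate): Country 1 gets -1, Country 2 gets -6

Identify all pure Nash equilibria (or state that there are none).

(Enter, Accommodate)

(Enter, Fight): Country 2 prefers Accommodate (-1 > -4) — not an equilibrium.
(Enter, Accommodate): Country 1 gets 2 ≥ -1 from Stay out, and Country 2 gets -1 ≥ -4 from Fight — Nash equilibrium.
(Stay out, Fight): Country 1 prefers Enter (0 > -2) — not an equilibrium.
(Stay out, Accommodate): Country 1 prefers Enter (2 > -1); Country 2 prefers Fight (-2 > -6) — not an equilibrium.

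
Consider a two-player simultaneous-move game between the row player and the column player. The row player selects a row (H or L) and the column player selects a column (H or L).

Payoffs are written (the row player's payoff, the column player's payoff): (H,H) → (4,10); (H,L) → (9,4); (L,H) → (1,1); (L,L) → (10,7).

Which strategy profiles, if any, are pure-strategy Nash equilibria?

(H, H): the row player gets 4 ≥ 1 from L, and the column player gets 10 ≥ 4 from L — Nash equilibrium.
(H, L): the row player prefers L (10 > 9); the column player prefers H (10 > 4) — not an equilibrium.
(L, H): the row player prefers H (4 > 1); the column player prefers L (7 > 1) — not an equilibrium.
(L, L): the row player gets 10 ≥ 9 from H, and the column player gets 7 ≥ 1 from H — Nash equilibrium.

(H, H) and (L, L)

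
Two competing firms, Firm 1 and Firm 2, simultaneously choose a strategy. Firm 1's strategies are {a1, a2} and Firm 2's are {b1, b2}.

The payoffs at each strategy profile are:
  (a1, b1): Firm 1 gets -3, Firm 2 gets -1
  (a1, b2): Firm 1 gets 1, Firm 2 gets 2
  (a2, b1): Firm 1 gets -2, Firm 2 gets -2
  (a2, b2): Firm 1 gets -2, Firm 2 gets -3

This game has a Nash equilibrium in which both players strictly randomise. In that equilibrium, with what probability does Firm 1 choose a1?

1/4

Let x be the probability that Firm 1 plays a1. In a completely mixed equilibrium, Firm 2 must be indifferent between b1 and b2.
Firm 2's expected payoff from b1 is −x − 2(1−x); from b2 it is 2x − 3(1−x).
Setting these equal: x − 2 = 5x − 3, so x = 1/4.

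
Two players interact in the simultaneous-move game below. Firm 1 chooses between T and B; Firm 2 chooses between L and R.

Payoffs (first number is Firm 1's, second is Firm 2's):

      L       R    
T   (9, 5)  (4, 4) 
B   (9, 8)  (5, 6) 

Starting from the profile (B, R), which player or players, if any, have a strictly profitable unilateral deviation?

Firm 1 at (B, R) earns 5; deviating to T yields 4 — not better.
Firm 2 earns 6; deviating to L yields 8 — a strict improvement.
Only Firm 2 has a strictly profitable deviation.

Firm 2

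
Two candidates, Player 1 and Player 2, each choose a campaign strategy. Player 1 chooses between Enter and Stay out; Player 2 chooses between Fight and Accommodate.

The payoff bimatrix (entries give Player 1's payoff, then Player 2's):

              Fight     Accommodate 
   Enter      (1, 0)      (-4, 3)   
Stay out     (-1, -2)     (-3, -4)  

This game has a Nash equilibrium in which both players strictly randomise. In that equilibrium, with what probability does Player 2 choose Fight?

1/3

Let q be the probability that Player 2 plays Fight. In a completely mixed equilibrium, Player 1 must be indifferent between Enter and Stay out.
Player 1's expected payoff from Enter is q − 4(1−q); from Stay out it is −q − 3(1−q).
Setting these equal: 5q − 4 = 2q − 3, so q = 1/3.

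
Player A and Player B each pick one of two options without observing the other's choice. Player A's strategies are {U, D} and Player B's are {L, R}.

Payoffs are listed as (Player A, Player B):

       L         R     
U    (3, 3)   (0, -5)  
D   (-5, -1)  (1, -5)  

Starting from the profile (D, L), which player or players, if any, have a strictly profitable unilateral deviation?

Player A

Player A at (D, L) earns -5; deviating to U yields 3 — a strict improvement.
Player B earns -1; deviating to R yields -5 — not better.
Only Player A has a strictly profitable deviation.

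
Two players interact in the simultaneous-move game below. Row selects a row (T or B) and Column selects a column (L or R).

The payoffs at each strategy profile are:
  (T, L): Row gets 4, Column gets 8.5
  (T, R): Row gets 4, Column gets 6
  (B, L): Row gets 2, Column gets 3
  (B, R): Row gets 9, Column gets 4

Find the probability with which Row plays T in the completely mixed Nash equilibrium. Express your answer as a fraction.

Let r be the probability that Row plays T. In a completely mixed equilibrium, Column must be indifferent between L and R.
Column's expected payoff from L is 8.5r + 3(1−r); from R it is 6r + 4(1−r).
Setting these equal: 5.5r + 3 = 2r + 4, so r = 2/7.

2/7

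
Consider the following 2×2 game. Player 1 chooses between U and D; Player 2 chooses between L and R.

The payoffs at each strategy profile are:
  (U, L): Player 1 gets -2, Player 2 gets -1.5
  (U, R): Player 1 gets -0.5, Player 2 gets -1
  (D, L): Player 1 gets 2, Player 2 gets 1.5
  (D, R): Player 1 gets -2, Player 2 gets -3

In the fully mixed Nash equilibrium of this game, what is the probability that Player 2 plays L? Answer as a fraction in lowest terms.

3/11

Let q be the probability that Player 2 plays L. In a completely mixed equilibrium, Player 1 must be indifferent between U and D.
Player 1's expected payoff from U is −2q − 0.5(1−q); from D it is 2q − 2(1−q).
Setting these equal: −1.5q − 0.5 = 4q − 2, so q = 3/11.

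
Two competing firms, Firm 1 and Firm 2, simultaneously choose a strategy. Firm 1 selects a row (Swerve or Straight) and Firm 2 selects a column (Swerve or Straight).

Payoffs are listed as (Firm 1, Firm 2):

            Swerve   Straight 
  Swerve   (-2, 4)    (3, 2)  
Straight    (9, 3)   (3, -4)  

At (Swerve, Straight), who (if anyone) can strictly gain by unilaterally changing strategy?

Firm 1 at (Swerve, Straight) earns 3; deviating to Straight yields 3 — not better.
Firm 2 earns 2; deviating to Swerve yields 4 — a strict improvement.
Only Firm 2 has a strictly profitable deviation.

Firm 2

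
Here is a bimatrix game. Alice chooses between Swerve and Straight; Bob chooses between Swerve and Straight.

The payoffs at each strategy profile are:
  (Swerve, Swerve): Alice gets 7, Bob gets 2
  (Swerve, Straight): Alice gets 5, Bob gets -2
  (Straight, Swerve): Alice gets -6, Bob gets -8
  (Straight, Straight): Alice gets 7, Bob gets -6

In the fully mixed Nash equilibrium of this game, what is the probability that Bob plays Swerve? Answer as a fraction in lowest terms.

Let y be the probability that Bob plays Swerve. In a completely mixed equilibrium, Alice must be indifferent between Swerve and Straight.
Alice's expected payoff from Swerve is 7y + 5(1−y); from Straight it is −6y + 7(1−y).
Setting these equal: 2y + 5 = −13y + 7, so y = 2/15.

2/15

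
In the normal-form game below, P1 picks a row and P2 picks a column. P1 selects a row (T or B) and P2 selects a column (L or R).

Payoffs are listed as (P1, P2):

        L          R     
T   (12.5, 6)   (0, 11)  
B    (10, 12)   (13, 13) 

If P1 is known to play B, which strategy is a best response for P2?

R

Against B, P2 earns 12 from L and 13 from R.
So R is the best response.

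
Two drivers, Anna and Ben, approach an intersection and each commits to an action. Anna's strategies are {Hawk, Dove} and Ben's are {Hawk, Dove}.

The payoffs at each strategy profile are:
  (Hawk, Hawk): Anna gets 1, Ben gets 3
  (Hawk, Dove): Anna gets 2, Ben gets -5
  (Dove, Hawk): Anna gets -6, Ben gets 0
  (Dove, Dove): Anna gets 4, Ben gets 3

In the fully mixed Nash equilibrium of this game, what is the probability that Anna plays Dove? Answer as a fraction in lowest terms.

8/11

Let p be the probability that Anna plays Hawk. In a completely mixed equilibrium, Ben must be indifferent between Hawk and Dove.
Ben's expected payoff from Hawk is 3p; from Dove it is −5p + 3(1−p).
Setting these equal: 3p = −8p + 3, so p = 3/11.
Therefore Anna plays Dove with probability 1 − 3/11 = 8/11.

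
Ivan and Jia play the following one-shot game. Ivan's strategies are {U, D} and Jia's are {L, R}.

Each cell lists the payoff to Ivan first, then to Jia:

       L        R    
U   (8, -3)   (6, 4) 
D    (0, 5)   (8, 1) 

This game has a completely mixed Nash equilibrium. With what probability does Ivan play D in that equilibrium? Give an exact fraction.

Let p be the probability that Ivan plays U. In a completely mixed equilibrium, Jia must be indifferent between L and R.
Jia's expected payoff from L is −3p + 5(1−p); from R it is 4p + (1−p).
Setting these equal: −8p + 5 = 3p + 1, so p = 4/11.
Therefore Ivan plays D with probability 1 − 4/11 = 7/11.

7/11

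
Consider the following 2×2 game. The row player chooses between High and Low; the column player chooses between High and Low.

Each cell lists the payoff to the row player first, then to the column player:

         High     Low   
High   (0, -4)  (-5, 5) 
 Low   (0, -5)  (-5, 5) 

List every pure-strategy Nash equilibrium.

(High, Low) and (Low, Low)

(High, High): the column player prefers Low (5 > -4) — not an equilibrium.
(High, Low): the row player gets -5 ≥ -5 from Low, and the column player gets 5 ≥ -4 from High — Nash equilibrium.
(Low, High): the column player prefers Low (5 > -5) — not an equilibrium.
(Low, Low): the row player gets -5 ≥ -5 from High, and the column player gets 5 ≥ -5 from High — Nash equilibrium.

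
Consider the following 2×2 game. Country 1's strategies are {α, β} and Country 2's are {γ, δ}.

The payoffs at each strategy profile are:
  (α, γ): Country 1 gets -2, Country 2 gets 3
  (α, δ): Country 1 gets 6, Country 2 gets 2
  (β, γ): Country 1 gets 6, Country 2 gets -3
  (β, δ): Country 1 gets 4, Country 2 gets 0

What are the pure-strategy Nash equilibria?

none

(α, γ): Country 1 prefers β (6 > -2) — not an equilibrium.
(α, δ): Country 2 prefers γ (3 > 2) — not an equilibrium.
(β, γ): Country 2 prefers δ (0 > -3) — not an equilibrium.
(β, δ): Country 1 prefers α (6 > 4) — not an equilibrium.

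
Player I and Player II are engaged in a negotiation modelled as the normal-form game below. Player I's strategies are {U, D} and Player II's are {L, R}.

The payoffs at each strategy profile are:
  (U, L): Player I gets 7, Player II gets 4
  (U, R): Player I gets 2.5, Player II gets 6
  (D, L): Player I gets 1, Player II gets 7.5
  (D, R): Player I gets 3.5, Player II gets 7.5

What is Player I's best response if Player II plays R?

D

Against R, Player I earns 2.5 from U and 3.5 from D.
So D is the best response.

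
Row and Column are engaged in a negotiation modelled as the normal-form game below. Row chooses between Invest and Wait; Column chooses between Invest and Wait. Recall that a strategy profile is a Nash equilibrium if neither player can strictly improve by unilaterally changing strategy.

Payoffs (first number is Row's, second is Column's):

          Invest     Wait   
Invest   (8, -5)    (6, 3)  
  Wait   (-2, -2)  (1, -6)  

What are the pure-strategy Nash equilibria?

(Invest, Wait)

(Invest, Invest): Column prefers Wait (3 > -5) — not an equilibrium.
(Invest, Wait): Row gets 6 ≥ 1 from Wait, and Column gets 3 ≥ -5 from Invest — Nash equilibrium.
(Wait, Invest): Row prefers Invest (8 > -2) — not an equilibrium.
(Wait, Wait): Row prefers Invest (6 > 1); Column prefers Invest (-2 > -6) — not an equilibrium.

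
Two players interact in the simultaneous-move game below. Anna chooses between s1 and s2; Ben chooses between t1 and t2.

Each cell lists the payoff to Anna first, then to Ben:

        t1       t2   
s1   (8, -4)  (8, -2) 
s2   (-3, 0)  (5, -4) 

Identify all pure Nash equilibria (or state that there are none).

(s1, t2)

(s1, t1): Ben prefers t2 (-2 > -4) — not an equilibrium.
(s1, t2): Anna gets 8 ≥ 5 from s2, and Ben gets -2 ≥ -4 from t1 — Nash equilibrium.
(s2, t1): Anna prefers s1 (8 > -3) — not an equilibrium.
(s2, t2): Anna prefers s1 (8 > 5); Ben prefers t1 (0 > -4) — not an equilibrium.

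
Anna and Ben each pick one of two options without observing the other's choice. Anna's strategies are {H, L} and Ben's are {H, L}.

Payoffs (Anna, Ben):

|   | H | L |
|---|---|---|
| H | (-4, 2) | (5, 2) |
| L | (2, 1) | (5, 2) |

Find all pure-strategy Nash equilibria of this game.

(H, H): Anna prefers L (2 > -4) — not an equilibrium.
(H, L): Anna gets 5 ≥ 5 from L, and Ben gets 2 ≥ 2 from H — Nash equilibrium.
(L, H): Ben prefers L (2 > 1) — not an equilibrium.
(L, L): Anna gets 5 ≥ 5 from H, and Ben gets 2 ≥ 1 from H — Nash equilibrium.

(H, L) and (L, L)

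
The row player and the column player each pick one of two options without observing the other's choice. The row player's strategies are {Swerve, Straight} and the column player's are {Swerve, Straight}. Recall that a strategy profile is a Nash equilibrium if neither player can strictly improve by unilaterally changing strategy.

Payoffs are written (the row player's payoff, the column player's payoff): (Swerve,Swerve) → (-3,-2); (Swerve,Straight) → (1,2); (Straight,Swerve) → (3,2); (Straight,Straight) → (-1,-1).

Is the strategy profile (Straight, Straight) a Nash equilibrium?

No

At (Straight, Straight), the row player earns -1; switching to Swerve would give 1, so the row player would deviate.
The column player earns -1; switching to Swerve would give 2, so the column player would deviate.
Since at least one player can profitably deviate, this is not a Nash equilibrium.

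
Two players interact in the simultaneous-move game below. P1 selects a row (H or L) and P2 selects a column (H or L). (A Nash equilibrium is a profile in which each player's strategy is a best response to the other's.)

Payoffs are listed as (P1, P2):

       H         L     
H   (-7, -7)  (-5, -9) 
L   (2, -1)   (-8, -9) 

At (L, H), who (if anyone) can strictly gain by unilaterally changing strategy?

Neither

P1 at (L, H) earns 2; deviating to H yields -7 — not better.
P2 earns -1; deviating to L yields -9 — not better.
Neither player can strictly improve; the profile is a Nash equilibrium.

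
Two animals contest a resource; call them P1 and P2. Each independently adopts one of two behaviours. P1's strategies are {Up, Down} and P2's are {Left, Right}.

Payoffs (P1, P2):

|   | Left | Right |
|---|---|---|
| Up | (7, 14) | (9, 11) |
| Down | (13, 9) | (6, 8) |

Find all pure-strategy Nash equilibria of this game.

(Down, Left)

(Up, Left): P1 prefers Down (13 > 7) — not an equilibrium.
(Up, Right): P2 prefers Left (14 > 11) — not an equilibrium.
(Down, Left): P1 gets 13 ≥ 7 from Up, and P2 gets 9 ≥ 8 from Right — Nash equilibrium.
(Down, Right): P1 prefers Up (9 > 6); P2 prefers Left (9 > 8) — not an equilibrium.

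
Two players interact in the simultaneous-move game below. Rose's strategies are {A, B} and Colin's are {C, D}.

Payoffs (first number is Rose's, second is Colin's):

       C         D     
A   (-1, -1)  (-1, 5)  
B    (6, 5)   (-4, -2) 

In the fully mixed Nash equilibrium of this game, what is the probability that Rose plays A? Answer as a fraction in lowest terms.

Let p be the probability that Rose plays A. In a completely mixed equilibrium, Colin must be indifferent between C and D.
Colin's expected payoff from C is −p + 5(1−p); from D it is 5p − 2(1−p).
Setting these equal: −6p + 5 = 7p − 2, so p = 7/13.

7/13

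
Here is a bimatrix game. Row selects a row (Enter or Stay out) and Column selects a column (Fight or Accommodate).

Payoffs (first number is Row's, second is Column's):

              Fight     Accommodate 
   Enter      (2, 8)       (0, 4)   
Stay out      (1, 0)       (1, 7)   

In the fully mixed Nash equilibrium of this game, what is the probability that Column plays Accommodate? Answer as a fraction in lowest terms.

Let y be the probability that Column plays Fight. In a completely mixed equilibrium, Row must be indifferent between Enter and Stay out.
Row's expected payoff from Enter is 2y; from Stay out it is y + (1−y).
Setting these equal: 2y = 1, so y = 1/2.
Therefore Column plays Accommodate with probability 1 − 1/2 = 1/2.

1/2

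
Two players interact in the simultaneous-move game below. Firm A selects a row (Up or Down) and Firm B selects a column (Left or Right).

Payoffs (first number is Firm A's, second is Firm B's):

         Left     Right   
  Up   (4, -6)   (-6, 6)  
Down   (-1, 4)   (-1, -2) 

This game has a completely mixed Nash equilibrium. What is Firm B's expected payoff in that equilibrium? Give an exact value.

2/3

First find p, the probability Firm A plays Up, from Firm B's indifference between Left and Right: −6p + 4(1−p) = 6p − 2(1−p), giving p = 1/3.
Since Firm B is indifferent in equilibrium, Firm B's expected payoff equals the payoff from either column against (1/3, 2/3). Using Left: −6(1/3) + 4(2/3) = 2/3.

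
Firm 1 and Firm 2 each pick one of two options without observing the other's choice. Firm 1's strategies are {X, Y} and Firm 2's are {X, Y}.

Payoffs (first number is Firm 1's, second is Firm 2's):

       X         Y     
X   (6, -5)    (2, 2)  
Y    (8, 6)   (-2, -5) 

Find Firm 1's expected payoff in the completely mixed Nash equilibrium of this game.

14/3

First find y, the probability Firm 2 plays X, from Firm 1's indifference between X and Y: 6y + 2(1−y) = 8y − 2(1−y), giving y = 2/3.
Since Firm 1 is indifferent in equilibrium, Firm 1's expected payoff equals the payoff from either row against (2/3, 1/3). Using X: 6(2/3) + 2(1/3) = 14/3.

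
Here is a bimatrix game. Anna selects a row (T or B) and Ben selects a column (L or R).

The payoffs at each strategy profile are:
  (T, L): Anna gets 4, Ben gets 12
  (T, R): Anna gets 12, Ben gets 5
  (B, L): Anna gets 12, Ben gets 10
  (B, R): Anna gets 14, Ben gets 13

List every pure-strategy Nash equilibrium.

(B, R)

(T, L): Anna prefers B (12 > 4) — not an equilibrium.
(T, R): Anna prefers B (14 > 12); Ben prefers L (12 > 5) — not an equilibrium.
(B, L): Ben prefers R (13 > 10) — not an equilibrium.
(B, R): Anna gets 14 ≥ 12 from T, and Ben gets 13 ≥ 10 from L — Nash equilibrium.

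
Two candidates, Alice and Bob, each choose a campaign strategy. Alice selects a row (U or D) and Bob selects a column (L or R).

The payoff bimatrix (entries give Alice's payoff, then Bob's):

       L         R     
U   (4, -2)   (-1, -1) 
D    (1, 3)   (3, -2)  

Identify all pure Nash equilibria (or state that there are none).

(U, L): Bob prefers R (-1 > -2) — not an equilibrium.
(U, R): Alice prefers D (3 > -1) — not an equilibrium.
(D, L): Alice prefers U (4 > 1) — not an equilibrium.
(D, R): Bob prefers L (3 > -2) — not an equilibrium.

none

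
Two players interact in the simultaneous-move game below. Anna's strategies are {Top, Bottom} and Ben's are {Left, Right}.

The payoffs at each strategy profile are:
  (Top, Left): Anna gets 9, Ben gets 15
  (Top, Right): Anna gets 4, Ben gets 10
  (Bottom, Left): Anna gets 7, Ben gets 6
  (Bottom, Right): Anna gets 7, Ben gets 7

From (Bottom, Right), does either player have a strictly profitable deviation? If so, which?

Anna at (Bottom, Right) earns 7; deviating to Top yields 4 — not better.
Ben earns 7; deviating to Left yields 6 — not better.
Neither player can strictly improve; the profile is a Nash equilibrium.

Neither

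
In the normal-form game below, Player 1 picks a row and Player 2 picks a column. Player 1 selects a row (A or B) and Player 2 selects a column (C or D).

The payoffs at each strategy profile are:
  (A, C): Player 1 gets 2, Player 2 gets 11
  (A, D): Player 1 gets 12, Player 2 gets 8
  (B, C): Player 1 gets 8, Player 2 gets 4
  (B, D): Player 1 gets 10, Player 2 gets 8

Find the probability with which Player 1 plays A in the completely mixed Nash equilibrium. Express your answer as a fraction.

4/7

Let p be the probability that Player 1 plays A. In a completely mixed equilibrium, Player 2 must be indifferent between C and D.
Player 2's expected payoff from C is 11p + 4(1−p); from D it is 8p + 8(1−p).
Setting these equal: 7p + 4 = 8, so p = 4/7.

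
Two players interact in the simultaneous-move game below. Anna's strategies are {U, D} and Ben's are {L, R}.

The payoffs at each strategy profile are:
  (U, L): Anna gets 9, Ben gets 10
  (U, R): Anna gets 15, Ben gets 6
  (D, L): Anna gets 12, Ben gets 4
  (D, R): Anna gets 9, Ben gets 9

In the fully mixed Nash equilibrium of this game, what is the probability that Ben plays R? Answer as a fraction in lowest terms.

Let q be the probability that Ben plays L. In a completely mixed equilibrium, Anna must be indifferent between U and D.
Anna's expected payoff from U is 9q + 15(1−q); from D it is 12q + 9(1−q).
Setting these equal: −6q + 15 = 3q + 9, so q = 2/3.
Therefore Ben plays R with probability 1 − 2/3 = 1/3.

1/3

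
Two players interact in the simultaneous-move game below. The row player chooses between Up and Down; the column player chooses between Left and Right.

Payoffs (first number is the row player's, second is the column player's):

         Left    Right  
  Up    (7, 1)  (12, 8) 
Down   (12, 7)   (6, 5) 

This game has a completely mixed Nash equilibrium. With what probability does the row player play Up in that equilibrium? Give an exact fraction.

Let x be the probability that the row player plays Up. In a completely mixed equilibrium, the column player must be indifferent between Left and Right.
The column player's expected payoff from Left is x + 7(1−x); from Right it is 8x + 5(1−x).
Setting these equal: −6x + 7 = 3x + 5, so x = 2/9.

2/9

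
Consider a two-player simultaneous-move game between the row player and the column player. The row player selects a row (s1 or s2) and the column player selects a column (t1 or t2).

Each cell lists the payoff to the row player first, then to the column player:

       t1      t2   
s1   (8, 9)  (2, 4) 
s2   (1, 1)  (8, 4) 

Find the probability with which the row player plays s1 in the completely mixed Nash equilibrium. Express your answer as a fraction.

3/8

Let p be the probability that the row player plays s1. In a completely mixed equilibrium, the column player must be indifferent between t1 and t2.
The column player's expected payoff from t1 is 9p + (1−p); from t2 it is 4p + 4(1−p).
Setting these equal: 8p + 1 = 4, so p = 3/8.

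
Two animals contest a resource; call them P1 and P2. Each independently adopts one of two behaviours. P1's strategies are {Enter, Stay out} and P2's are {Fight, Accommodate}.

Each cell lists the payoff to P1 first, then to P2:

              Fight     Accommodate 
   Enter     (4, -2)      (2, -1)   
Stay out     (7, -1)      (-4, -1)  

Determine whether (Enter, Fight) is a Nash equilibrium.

At (Enter, Fight), P1 earns 4; switching to Stay out would give 7, so P1 would deviate.
P2 earns -2; switching to Accommodate would give -1, so P2 would deviate.
Since at least one player can profitably deviate, this is not a Nash equilibrium.

No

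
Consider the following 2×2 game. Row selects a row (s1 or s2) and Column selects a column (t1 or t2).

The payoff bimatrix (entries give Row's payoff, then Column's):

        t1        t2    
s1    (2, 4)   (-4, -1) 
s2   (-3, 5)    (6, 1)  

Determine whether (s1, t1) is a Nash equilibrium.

Yes

At (s1, t1), Row earns 2; switching to s2 would give -3, so Row has no profitable deviation.
Column earns 4; switching to t2 would give -1, so Column has no profitable deviation.
Neither player can gain by a unilateral deviation, so this profile is a Nash equilibrium.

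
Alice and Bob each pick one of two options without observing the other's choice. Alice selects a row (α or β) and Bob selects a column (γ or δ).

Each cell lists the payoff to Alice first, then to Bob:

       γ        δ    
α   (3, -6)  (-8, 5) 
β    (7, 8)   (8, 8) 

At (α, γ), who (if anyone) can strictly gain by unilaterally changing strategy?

Alice at (α, γ) earns 3; deviating to β yields 7 — a strict improvement.
Bob earns -6; deviating to δ yields 5 — a strict improvement.
Both Alice and Bob have strictly profitable deviations.

Both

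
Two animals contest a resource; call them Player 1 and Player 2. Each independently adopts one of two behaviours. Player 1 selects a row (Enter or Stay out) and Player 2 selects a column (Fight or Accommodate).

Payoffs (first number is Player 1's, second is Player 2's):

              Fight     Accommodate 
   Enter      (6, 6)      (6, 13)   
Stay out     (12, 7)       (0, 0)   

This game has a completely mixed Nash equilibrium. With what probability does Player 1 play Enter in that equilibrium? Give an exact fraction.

Let p be the probability that Player 1 plays Enter. In a completely mixed equilibrium, Player 2 must be indifferent between Fight and Accommodate.
Player 2's expected payoff from Fight is 6p + 7(1−p); from Accommodate it is 13p.
Setting these equal: −p + 7 = 13p, so p = 1/2.

1/2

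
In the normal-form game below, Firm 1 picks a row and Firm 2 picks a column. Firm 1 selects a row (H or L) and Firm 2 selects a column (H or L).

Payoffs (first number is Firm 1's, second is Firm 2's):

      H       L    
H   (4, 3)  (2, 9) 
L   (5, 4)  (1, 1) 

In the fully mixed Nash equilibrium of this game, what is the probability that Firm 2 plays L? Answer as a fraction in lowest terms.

1/2

Let c be the probability that Firm 2 plays H. In a completely mixed equilibrium, Firm 1 must be indifferent between H and L.
Firm 1's expected payoff from H is 4c + 2(1−c); from L it is 5c + (1−c).
Setting these equal: 2c + 2 = 4c + 1, so c = 1/2.
Therefore Firm 2 plays L with probability 1 − 1/2 = 1/2.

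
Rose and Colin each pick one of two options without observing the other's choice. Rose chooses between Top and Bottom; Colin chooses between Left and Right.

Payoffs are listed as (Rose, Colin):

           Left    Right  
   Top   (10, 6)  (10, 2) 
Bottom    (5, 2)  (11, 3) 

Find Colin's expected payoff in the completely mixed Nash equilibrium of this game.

First find p, the probability Rose plays Top, from Colin's indifference between Left and Right: 6p + 2(1−p) = 2p + 3(1−p), giving p = 1/5.
Since Colin is indifferent in equilibrium, Colin's expected payoff equals the payoff from either column against (1/5, 4/5). Using Left: 6(1/5) + 2(4/5) = 14/5.

14/5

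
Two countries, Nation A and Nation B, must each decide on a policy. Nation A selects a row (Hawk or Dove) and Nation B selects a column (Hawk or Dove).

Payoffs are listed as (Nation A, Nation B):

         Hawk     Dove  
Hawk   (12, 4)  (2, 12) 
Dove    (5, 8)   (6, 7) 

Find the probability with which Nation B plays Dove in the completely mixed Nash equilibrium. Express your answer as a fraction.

7/11

Let q be the probability that Nation B plays Hawk. In a completely mixed equilibrium, Nation A must be indifferent between Hawk and Dove.
Nation A's expected payoff from Hawk is 12q + 2(1−q); from Dove it is 5q + 6(1−q).
Setting these equal: 10q + 2 = −q + 6, so q = 4/11.
Therefore Nation B plays Dove with probability 1 − 4/11 = 7/11.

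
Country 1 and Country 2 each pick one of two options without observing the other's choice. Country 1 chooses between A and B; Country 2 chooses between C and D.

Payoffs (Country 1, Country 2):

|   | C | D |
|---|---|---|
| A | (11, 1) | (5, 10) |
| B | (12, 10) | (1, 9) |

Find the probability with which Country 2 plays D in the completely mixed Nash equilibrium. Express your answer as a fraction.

Let c be the probability that Country 2 plays C. In a completely mixed equilibrium, Country 1 must be indifferent between A and B.
Country 1's expected payoff from A is 11c + 5(1−c); from B it is 12c + (1−c).
Setting these equal: 6c + 5 = 11c + 1, so c = 4/5.
Therefore Country 2 plays D with probability 1 − 4/5 = 1/5.

1/5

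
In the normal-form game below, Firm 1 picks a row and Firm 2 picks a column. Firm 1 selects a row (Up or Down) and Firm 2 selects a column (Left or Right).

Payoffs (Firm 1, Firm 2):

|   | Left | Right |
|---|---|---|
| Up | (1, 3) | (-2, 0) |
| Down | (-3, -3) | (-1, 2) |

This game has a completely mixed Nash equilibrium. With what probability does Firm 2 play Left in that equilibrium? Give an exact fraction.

Let q be the probability that Firm 2 plays Left. In a completely mixed equilibrium, Firm 1 must be indifferent between Up and Down.
Firm 1's expected payoff from Up is q − 2(1−q); from Down it is −3q − (1−q).
Setting these equal: 3q − 2 = −2q − 1, so q = 1/5.

1/5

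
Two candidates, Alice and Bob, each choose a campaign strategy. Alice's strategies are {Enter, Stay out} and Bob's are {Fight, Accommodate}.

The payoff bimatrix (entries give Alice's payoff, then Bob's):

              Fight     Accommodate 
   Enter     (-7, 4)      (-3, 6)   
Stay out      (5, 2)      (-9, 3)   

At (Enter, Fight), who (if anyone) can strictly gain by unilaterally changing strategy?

Alice at (Enter, Fight) earns -7; deviating to Stay out yields 5 — a strict improvement.
Bob earns 4; deviating to Accommodate yields 6 — a strict improvement.
Both Alice and Bob have strictly profitable deviations.

Both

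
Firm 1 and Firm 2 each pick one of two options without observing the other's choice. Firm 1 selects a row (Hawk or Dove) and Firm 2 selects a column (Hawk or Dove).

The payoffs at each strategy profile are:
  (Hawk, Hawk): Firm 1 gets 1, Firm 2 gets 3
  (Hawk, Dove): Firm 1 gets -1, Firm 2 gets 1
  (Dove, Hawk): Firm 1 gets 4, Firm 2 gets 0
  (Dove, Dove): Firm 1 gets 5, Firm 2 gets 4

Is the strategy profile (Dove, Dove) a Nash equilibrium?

Yes

At (Dove, Dove), Firm 1 earns 5; switching to Hawk would give -1, so Firm 1 has no profitable deviation.
Firm 2 earns 4; switching to Hawk would give 0, so Firm 2 has no profitable deviation.
Neither player can gain by a unilateral deviation, so this profile is a Nash equilibrium.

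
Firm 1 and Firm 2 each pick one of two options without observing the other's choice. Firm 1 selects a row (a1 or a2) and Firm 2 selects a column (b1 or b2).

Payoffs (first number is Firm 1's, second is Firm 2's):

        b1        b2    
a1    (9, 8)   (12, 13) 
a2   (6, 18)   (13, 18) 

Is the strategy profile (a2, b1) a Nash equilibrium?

At (a2, b1), Firm 1 earns 6; switching to a1 would give 9, so Firm 1 would deviate.
Firm 2 earns 18; switching to b2 would give 18, so Firm 2 has no profitable deviation.
Since at least one player can profitably deviate, this is not a Nash equilibrium.

No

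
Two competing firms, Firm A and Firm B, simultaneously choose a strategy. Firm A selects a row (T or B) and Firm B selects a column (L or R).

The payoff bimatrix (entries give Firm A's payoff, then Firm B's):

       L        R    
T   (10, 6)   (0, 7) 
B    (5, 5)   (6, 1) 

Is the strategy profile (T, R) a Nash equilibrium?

At (T, R), Firm A earns 0; switching to B would give 6, so Firm A would deviate.
Firm B earns 7; switching to L would give 6, so Firm B has no profitable deviation.
Since at least one player can profitably deviate, this is not a Nash equilibrium.

No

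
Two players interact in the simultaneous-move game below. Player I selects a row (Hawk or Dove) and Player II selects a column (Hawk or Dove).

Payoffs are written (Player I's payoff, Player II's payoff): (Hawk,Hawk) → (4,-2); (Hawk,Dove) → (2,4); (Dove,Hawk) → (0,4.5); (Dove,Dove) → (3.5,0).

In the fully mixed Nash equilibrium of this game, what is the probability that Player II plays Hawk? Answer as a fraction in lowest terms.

Let y be the probability that Player II plays Hawk. In a completely mixed equilibrium, Player I must be indifferent between Hawk and Dove.
Player I's expected payoff from Hawk is 4y + 2(1−y); from Dove it is 3.5(1−y).
Setting these equal: 2y + 2 = −3.5y + 3.5, so y = 3/11.

3/11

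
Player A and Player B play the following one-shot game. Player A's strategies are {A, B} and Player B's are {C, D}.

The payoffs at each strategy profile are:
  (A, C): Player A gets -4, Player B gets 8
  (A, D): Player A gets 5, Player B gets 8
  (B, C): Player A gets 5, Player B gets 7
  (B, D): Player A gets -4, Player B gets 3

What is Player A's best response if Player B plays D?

Against D, Player A earns 5 from A and -4 from B.
So A is the best response.

A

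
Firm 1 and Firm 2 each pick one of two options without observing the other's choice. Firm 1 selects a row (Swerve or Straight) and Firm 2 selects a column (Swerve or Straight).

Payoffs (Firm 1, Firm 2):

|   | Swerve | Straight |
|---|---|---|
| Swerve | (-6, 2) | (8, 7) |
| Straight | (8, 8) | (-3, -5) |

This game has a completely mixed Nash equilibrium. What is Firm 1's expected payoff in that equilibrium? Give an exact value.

46/25

First find q, the probability Firm 2 plays Swerve, from Firm 1's indifference between Swerve and Straight: −6q + 8(1−q) = 8q − 3(1−q), giving q = 11/25.
Since Firm 1 is indifferent in equilibrium, Firm 1's expected payoff equals the payoff from either row against (11/25, 14/25). Using Swerve: −6(11/25) + 8(14/25) = 46/25.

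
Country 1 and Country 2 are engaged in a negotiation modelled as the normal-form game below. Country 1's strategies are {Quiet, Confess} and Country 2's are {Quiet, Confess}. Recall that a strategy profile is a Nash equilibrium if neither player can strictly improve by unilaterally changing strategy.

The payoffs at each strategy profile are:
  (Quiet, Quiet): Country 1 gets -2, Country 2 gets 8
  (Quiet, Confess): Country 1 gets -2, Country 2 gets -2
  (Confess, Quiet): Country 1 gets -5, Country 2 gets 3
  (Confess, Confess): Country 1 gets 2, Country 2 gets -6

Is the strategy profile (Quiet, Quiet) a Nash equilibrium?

At (Quiet, Quiet), Country 1 earns -2; switching to Confess would give -5, so Country 1 has no profitable deviation.
Country 2 earns 8; switching to Confess would give -2, so Country 2 has no profitable deviation.
Neither player can gain by a unilateral deviation, so this profile is a Nash equilibrium.

Yes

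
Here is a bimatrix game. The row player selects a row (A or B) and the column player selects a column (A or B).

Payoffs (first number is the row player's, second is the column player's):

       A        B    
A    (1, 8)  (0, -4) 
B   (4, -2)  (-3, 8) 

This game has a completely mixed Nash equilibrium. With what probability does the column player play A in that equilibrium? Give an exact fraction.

1/2

Let q be the probability that the column player plays A. In a completely mixed equilibrium, the row player must be indifferent between A and B.
The row player's expected payoff from A is q; from B it is 4q − 3(1−q).
Setting these equal: q = 7q − 3, so q = 1/2.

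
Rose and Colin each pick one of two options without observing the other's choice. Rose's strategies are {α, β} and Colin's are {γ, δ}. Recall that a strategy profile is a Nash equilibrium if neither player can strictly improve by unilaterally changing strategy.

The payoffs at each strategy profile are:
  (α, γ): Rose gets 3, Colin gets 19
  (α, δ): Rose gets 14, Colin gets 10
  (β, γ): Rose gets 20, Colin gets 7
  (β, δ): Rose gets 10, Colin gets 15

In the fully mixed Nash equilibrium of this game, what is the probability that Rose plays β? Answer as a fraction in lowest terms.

Let x be the probability that Rose plays α. In a completely mixed equilibrium, Colin must be indifferent between γ and δ.
Colin's expected payoff from γ is 19x + 7(1−x); from δ it is 10x + 15(1−x).
Setting these equal: 12x + 7 = −5x + 15, so x = 8/17.
Therefore Rose plays β with probability 1 − 8/17 = 9/17.

9/17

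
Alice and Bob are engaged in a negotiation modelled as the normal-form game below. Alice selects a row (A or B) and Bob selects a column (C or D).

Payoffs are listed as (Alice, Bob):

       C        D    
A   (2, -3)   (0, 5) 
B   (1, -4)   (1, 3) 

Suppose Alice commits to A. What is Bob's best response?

Against A, Bob earns -3 from C and 5 from D.
So D is the best response.

D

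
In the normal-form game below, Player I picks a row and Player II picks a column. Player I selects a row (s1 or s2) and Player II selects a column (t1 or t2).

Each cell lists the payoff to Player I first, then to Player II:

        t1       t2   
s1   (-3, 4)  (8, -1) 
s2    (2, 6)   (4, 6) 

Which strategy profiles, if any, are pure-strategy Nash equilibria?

(s1, t1): Player I prefers s2 (2 > -3) — not an equilibrium.
(s1, t2): Player II prefers t1 (4 > -1) — not an equilibrium.
(s2, t1): Player I gets 2 ≥ -3 from s1, and Player II gets 6 ≥ 6 from t2 — Nash equilibrium.
(s2, t2): Player I prefers s1 (8 > 4) — not an equilibrium.

(s2, t1)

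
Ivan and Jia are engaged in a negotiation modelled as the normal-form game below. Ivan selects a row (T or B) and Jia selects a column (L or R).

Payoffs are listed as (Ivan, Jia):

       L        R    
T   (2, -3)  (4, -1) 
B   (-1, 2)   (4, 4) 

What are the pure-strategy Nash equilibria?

(T, R) and (B, R)

(T, L): Jia prefers R (-1 > -3) — not an equilibrium.
(T, R): Ivan gets 4 ≥ 4 from B, and Jia gets -1 ≥ -3 from L — Nash equilibrium.
(B, L): Ivan prefers T (2 > -1); Jia prefers R (4 > 2) — not an equilibrium.
(B, R): Ivan gets 4 ≥ 4 from T, and Jia gets 4 ≥ 2 from L — Nash equilibrium.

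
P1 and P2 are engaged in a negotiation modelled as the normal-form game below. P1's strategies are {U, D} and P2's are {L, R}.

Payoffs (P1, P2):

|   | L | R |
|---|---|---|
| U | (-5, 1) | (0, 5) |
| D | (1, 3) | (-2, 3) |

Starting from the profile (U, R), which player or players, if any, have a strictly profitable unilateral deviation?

Neither

P1 at (U, R) earns 0; deviating to D yields -2 — not better.
P2 earns 5; deviating to L yields 1 — not better.
Neither player can strictly improve; the profile is a Nash equilibrium.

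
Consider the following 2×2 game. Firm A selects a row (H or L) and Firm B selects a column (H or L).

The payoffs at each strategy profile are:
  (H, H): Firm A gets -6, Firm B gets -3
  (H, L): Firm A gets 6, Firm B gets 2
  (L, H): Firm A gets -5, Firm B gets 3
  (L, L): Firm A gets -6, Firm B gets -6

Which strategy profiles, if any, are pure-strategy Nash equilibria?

(H, H): Firm A prefers L (-5 > -6); Firm B prefers L (2 > -3) — not an equilibrium.
(H, L): Firm A gets 6 ≥ -6 from L, and Firm B gets 2 ≥ -3 from H — Nash equilibrium.
(L, H): Firm A gets -5 ≥ -6 from H, and Firm B gets 3 ≥ -6 from L — Nash equilibrium.
(L, L): Firm A prefers H (6 > -6); Firm B prefers H (3 > -6) — not an equilibrium.

(H, L) and (L, H)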